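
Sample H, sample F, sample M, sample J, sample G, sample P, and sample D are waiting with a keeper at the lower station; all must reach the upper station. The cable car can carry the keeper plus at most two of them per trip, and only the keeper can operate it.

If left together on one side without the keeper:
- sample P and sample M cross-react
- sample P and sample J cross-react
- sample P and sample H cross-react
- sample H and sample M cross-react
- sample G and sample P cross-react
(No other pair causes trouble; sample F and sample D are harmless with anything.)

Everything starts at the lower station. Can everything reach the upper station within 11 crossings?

Yes

Yes — this plan uses 11 crossings (≤ 11):
1. Keeper goes to the upper station with sample H and sample P.  [the lower station: sample D, sample F, sample G, sample J, sample M | the upper station: sample H, sample P]
2. Keeper goes back to the lower station with sample H.  [the lower station: sample D, sample F, sample G, sample H, sample J, sample M | the upper station: sample P]
3. Keeper goes to the upper station with sample F and sample H.  [the lower station: sample D, sample G, sample J, sample M | the upper station: sample F, sample H, sample P]
4. Keeper goes back to the lower station with sample H.  [the lower station: sample D, sample G, sample H, sample J, sample M | the upper station: sample F, sample P]
5. Keeper goes to the upper station with sample H and sample J.  [the lower station: sample D, sample G, sample M | the upper station: sample F, sample H, sample J, sample P]
6. Keeper goes back to the lower station with sample P.  [the lower station: sample D, sample G, sample M, sample P | the upper station: sample F, sample H, sample J]
7. Keeper goes to the upper station with sample G and sample M.  [the lower station: sample D, sample P | the upper station: sample F, sample G, sample H, sample J, sample M]
8. Keeper goes back to the lower station with sample H.  [the lower station: sample D, sample H, sample P | the upper station: sample F, sample G, sample J, sample M]
9. Keeper goes to the upper station with sample D and sample H.  [the lower station: sample P | the upper station: sample D, sample F, sample G, sample H, sample J, sample M]
10. Keeper goes back to the lower station with sample H.  [the lower station: sample H, sample P | the upper station: sample D, sample F, sample G, sample J, sample M]
11. Keeper goes to the upper station with sample H and sample P.  [the lower station: — | the upper station: sample D, sample F, sample G, sample H, sample J, sample M, sample P]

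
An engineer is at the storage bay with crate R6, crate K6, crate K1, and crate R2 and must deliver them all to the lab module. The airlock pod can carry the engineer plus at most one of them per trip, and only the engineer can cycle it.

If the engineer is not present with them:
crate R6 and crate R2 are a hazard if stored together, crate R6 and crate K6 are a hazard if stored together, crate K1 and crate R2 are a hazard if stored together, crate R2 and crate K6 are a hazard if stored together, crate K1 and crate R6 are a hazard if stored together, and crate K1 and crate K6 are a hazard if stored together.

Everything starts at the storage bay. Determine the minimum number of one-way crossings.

impossible

Whatever the first load, the items left behind include a forbidden pair without the engineer. No opening move is safe, so no plan exists.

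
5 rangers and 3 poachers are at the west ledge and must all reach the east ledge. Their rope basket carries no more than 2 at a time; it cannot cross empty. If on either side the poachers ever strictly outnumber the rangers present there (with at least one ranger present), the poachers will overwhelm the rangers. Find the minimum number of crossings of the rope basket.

Counting alone: each trip to the east ledge takes at most 2 across and each return brings at least 1 back, so after t trips out (and t−1 returns) at most 2t − (t−1) of the 8 are across; that first reaches 8 at t = 7, so at least 13 crossings are needed.
The plan below uses exactly 13 crossings, so it is optimal:
1. 2 poachers → the east ledge.  (the west ledge: 5R 1P; the east ledge: 0R 2P)
2. 1 poacher ← the west ledge.  (the west ledge: 5R 2P; the east ledge: 0R 1P)
3. 2 poachers → the east ledge.  (the west ledge: 5R 0P; the east ledge: 0R 3P)
4. 1 poacher ← the west ledge.  (the west ledge: 5R 1P; the east ledge: 0R 2P)
5. 2 rangers → the east ledge.  (the west ledge: 3R 1P; the east ledge: 2R 2P)
6. 1 poacher ← the west ledge.  (the west ledge: 3R 2P; the east ledge: 2R 1P)
7. 1 ranger and 1 poacher → the east ledge.  (the west ledge: 2R 1P; the east ledge: 3R 2P)
8. 1 poacher ← the west ledge.  (the west ledge: 2R 2P; the east ledge: 3R 1P)
9. 2 poachers → the east ledge.  (the west ledge: 2R 0P; the east ledge: 3R 3P)
10. 1 poacher ← the west ledge.  (the west ledge: 2R 1P; the east ledge: 3R 2P)
11. 1 ranger and 1 poacher → the east ledge.  (the west ledge: 1R 0P; the east ledge: 4R 3P)
12. 1 poacher ← the west ledge.  (the west ledge: 1R 1P; the east ledge: 4R 2P)
13. 1 ranger and 1 poacher → the east ledge.  (the west ledge: 0R 0P; the east ledge: 5R 3P)

13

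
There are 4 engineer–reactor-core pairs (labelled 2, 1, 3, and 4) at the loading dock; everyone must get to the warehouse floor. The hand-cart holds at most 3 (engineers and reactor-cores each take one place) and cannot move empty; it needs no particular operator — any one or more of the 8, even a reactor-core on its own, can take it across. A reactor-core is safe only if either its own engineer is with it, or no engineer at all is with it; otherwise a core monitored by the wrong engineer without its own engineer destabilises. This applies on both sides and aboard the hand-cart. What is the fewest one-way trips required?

Counting alone: each trip to the warehouse floor takes at most 3 across and each return brings at least 1 back, so after t trips out (and t−1 returns) at most 3t − (t−1) of the 8 are across; that first reaches 8 at t = 4, so at least 7 crossings are needed.
The safety rule pushes this higher. Following every safe sequence of crossings, the most of the 8 that can be at the warehouse floor as the hand-cart arrives there on crossing 7 is 7 — never all 8.
So no plan with fewer than 9 crossings exists, and this one achieves 9:
1. engineer 2 and reactor-core 2 cross → the warehouse floor.
2. engineer 2 crosses ← the loading dock.
3. engineer 1, engineer 2, and reactor-core 1 cross → the warehouse floor.
4. engineer 2 and reactor-core 2 cross ← the loading dock.
5. engineer 2, engineer 3, and engineer 4 cross → the warehouse floor.
6. reactor-core 1 crosses ← the loading dock.
7. reactor-core 1 and reactor-core 2 cross → the warehouse floor.
8. reactor-core 2 crosses ← the loading dock.
9. reactor-core 2, reactor-core 3, and reactor-core 4 cross → the warehouse floor.

9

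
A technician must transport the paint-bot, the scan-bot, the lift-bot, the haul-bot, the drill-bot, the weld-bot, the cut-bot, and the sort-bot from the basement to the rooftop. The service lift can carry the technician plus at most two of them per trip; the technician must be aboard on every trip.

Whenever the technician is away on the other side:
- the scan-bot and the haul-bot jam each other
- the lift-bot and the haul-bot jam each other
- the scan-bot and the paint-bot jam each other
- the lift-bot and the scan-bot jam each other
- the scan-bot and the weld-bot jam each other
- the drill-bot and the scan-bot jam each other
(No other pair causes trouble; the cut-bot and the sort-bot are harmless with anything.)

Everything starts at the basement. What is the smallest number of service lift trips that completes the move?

13

Counting alone: the technician can take at most 2 across per trip to the rooftop, so moving all 8 needs at least 4 loaded trips out, with a return between consecutive ones — at least 7 crossings.
The safety rule pushes this higher. Following every safe sequence of crossings, the most of the 8 that can be at the rooftop as the service lift arrives there on crossings 7, 9, 11 is 5, 6, 7 respectively — never all 8.
So no plan with fewer than 13 crossings exists, and this one achieves 13:
1. Technician goes to the rooftop with the lift-bot and the scan-bot.
2. Technician goes back to the basement with the scan-bot.
3. Technician goes to the rooftop with the paint-bot and the scan-bot.
4. Technician goes back to the basement with the scan-bot.
5. Technician goes to the rooftop with the drill-bot and the scan-bot.
6. Technician goes back to the basement with the scan-bot.
7. Technician goes to the rooftop with the scan-bot and the weld-bot.
8. Technician goes back to the basement with the scan-bot.
9. Technician goes to the rooftop with the cut-bot and the scan-bot.
10. Technician goes back to the basement with the scan-bot.
11. Technician goes to the rooftop with the scan-bot and the sort-bot.
12. Technician goes back to the basement with the scan-bot.
13. Technician goes to the rooftop with the haul-bot and the scan-bot.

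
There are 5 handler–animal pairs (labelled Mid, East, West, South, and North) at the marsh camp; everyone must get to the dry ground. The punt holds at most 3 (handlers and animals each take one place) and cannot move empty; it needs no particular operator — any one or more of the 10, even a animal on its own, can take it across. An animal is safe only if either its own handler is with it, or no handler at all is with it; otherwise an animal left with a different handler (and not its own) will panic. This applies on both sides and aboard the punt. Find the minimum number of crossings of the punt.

Counting alone: each trip to the dry ground takes at most 3 across and each return brings at least 1 back, so after t trips out (and t−1 returns) at most 3t − (t−1) of the 10 are across; that first reaches 10 at t = 5, so at least 9 crossings are needed.
The safety rule pushes this higher. Following every safe sequence of crossings, the most of the 10 that can be at the dry ground as the punt arrives there on crossing 9 is 9 — never all 10.
So no plan with fewer than 11 crossings exists, and this one achieves 11:
1. animal Mid and handler Mid cross → the dry ground.
2. handler Mid crosses ← the marsh camp.
3. animal East, animal South, and animal West cross → the dry ground.
4. animal Mid crosses ← the marsh camp.
5. handler East, handler South, and handler West cross → the dry ground.
6. animal East and handler East cross ← the marsh camp.
7. handler East, handler Mid, and handler North cross → the dry ground.
8. animal West crosses ← the marsh camp.
9. animal East and animal Mid cross → the dry ground.
10. animal Mid crosses ← the marsh camp.
11. animal Mid, animal North, and animal West cross → the dry ground.

11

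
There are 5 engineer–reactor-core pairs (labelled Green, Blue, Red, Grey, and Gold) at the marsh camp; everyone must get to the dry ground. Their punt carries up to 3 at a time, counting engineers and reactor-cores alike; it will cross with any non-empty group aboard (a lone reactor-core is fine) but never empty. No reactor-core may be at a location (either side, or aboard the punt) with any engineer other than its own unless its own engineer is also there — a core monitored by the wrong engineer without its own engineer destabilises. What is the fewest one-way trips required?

Counting alone: each trip to the dry ground takes at most 3 across and each return brings at least 1 back, so after t trips out (and t−1 returns) at most 3t − (t−1) of the 10 are across; that first reaches 10 at t = 5, so at least 9 crossings are needed.
The safety rule pushes this higher. Following every safe sequence of crossings, the most of the 10 that can be at the dry ground as the punt arrives there on crossing 9 is 9 — never all 10.
So no plan with fewer than 11 crossings exists, and this one achieves 11:
1. engineer Green and reactor-core Green cross → the dry ground.
2. engineer Green crosses ← the marsh camp.
3. reactor-core Blue, reactor-core Grey, and reactor-core Red cross → the dry ground.
4. reactor-core Green crosses ← the marsh camp.
5. engineer Blue, engineer Grey, and engineer Red cross → the dry ground.
6. engineer Blue and reactor-core Blue cross ← the marsh camp.
7. engineer Blue, engineer Gold, and engineer Green cross → the dry ground.
8. reactor-core Red crosses ← the marsh camp.
9. reactor-core Blue and reactor-core Green cross → the dry ground.
10. reactor-core Green crosses ← the marsh camp.
11. reactor-core Gold, reactor-core Green, and reactor-core Red cross → the dry ground.

11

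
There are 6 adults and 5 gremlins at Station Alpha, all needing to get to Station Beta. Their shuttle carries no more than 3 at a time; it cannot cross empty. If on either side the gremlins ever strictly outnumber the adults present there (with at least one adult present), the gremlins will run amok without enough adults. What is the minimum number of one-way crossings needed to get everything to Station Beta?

9

Counting alone: each trip to Station Beta takes at most 3 across and each return brings at least 1 back, so after t trips out (and t−1 returns) at most 3t − (t−1) of the 11 are across; that first reaches 11 at t = 5, so at least 9 crossings are needed.
The plan below uses exactly 9 crossings, so it is optimal:
1. 3 gremlins → Station Beta.  (Station Alpha: 6A 2G; Station Beta: 0A 3G)
2. 1 gremlin ← Station Alpha.  (Station Alpha: 6A 3G; Station Beta: 0A 2G)
3. 3 adults → Station Beta.  (Station Alpha: 3A 3G; Station Beta: 3A 2G)
4. 1 adult ← Station Alpha.  (Station Alpha: 4A 3G; Station Beta: 2A 2G)
5. 2 adults and 1 gremlin → Station Beta.  (Station Alpha: 2A 2G; Station Beta: 4A 3G)
6. 1 adult ← Station Alpha.  (Station Alpha: 3A 2G; Station Beta: 3A 3G)
7. 2 adults and 1 gremlin → Station Beta.  (Station Alpha: 1A 1G; Station Beta: 5A 4G)
8. 1 adult ← Station Alpha.  (Station Alpha: 2A 1G; Station Beta: 4A 4G)
9. 2 adults and 1 gremlin → Station Beta.  (Station Alpha: 0A 0G; Station Beta: 6A 5G)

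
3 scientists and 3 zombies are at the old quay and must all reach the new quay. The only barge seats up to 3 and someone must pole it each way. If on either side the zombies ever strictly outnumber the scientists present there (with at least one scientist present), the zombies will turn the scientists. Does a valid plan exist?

Yes

1. 2 zombies → the new quay.  (the old quay: 3S 1Z; the new quay: 0S 2Z)
2. 1 zombie ← the old quay.  (the old quay: 3S 2Z; the new quay: 0S 1Z)
3. 3 scientists → the new quay.  (the old quay: 0S 2Z; the new quay: 3S 1Z)
4. 1 zombie ← the old quay.  (the old quay: 0S 3Z; the new quay: 3S 0Z)
5. 3 zombies → the new quay.  (the old quay: 0S 0Z; the new quay: 3S 3Z)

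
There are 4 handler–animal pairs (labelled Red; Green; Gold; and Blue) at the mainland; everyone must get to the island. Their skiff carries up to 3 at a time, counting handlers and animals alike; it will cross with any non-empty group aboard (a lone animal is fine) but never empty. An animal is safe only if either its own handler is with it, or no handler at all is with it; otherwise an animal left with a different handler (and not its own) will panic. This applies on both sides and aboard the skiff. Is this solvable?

1. animal Red and handler Red cross → the island.
2. handler Red crosses ← the mainland.
3. animal Green, handler Green, and handler Red cross → the island.
4. animal Red and handler Red cross ← the mainland.
5. handler Blue, handler Gold, and handler Red cross → the island.
6. animal Green crosses ← the mainland.
7. animal Green and animal Red cross → the island.
8. animal Red crosses ← the mainland.
9. animal Blue, animal Gold, and animal Red cross → the island.

Yes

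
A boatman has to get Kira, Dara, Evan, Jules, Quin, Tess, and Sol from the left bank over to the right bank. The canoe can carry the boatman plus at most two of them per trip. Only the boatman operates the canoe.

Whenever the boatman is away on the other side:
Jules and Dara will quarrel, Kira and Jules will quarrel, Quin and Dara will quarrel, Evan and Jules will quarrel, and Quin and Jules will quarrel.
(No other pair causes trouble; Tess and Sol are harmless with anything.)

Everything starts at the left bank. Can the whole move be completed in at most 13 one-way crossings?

Yes — this plan uses 11 crossings (≤ 13):
1. Boatman goes to the right bank with Dara and Jules.
2. Boatman goes back to the left bank with Dara.
3. Boatman goes to the right bank with Dara and Kira.
4. Boatman goes back to the left bank with Jules.
5. Boatman goes to the right bank with Evan and Jules.
6. Boatman goes back to the left bank with Jules.
7. Boatman goes to the right bank with Jules and Tess.
8. Boatman goes back to the left bank with Jules.
9. Boatman goes to the right bank with Jules and Sol.
10. Boatman goes back to the left bank with Jules.
11. Boatman goes to the right bank with Jules and Quin.

Yes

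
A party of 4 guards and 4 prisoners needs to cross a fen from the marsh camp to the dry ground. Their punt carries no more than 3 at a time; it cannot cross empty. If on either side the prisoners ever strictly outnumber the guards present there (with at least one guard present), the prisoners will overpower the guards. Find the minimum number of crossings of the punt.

Counting alone: each trip to the dry ground takes at most 3 across and each return brings at least 1 back, so after t trips out (and t−1 returns) at most 3t − (t−1) of the 8 are across; that first reaches 8 at t = 4, so at least 7 crossings are needed.
The safety rule pushes this higher. Following every safe sequence of crossings, the most of the 8 that can be at the dry ground as the punt arrives there on crossing 7 is 7 — never all 8.
So no plan with fewer than 9 crossings exists, and this one achieves 9:
1. 2 prisoners → the dry ground.  (the marsh camp: 4G 2P; the dry ground: 0G 2P)
2. 1 prisoner ← the marsh camp.  (the marsh camp: 4G 3P; the dry ground: 0G 1P)
3. 3 prisoners → the dry ground.  (the marsh camp: 4G 0P; the dry ground: 0G 4P)
4. 1 prisoner ← the marsh camp.  (the marsh camp: 4G 1P; the dry ground: 0G 3P)
5. 3 guards → the dry ground.  (the marsh camp: 1G 1P; the dry ground: 3G 3P)
6. 1 guard and 1 prisoner ← the marsh camp.  (the marsh camp: 2G 2P; the dry ground: 2G 2P)
7. 2 guards → the dry ground.  (the marsh camp: 0G 2P; the dry ground: 4G 2P)
8. 1 prisoner ← the marsh camp.  (the marsh camp: 0G 3P; the dry ground: 4G 1P)
9. 3 prisoners → the dry ground.  (the marsh camp: 0G 0P; the dry ground: 4G 4P)

9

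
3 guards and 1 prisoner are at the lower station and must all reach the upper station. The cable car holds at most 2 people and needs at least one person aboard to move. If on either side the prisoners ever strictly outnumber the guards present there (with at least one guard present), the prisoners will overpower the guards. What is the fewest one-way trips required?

Counting alone: each trip to the upper station takes at most 2 across and each return brings at least 1 back, so after t trips out (and t−1 returns) at most 2t − (t−1) of the 4 are across; that first reaches 4 at t = 3, so at least 5 crossings are needed.
The plan below uses exactly 5 crossings, so it is optimal:
1. 1 guard and 1 prisoner → the upper station.  (the lower station: 2G 0P; the upper station: 1G 1P)
2. 1 prisoner ← the lower station.  (the lower station: 2G 1P; the upper station: 1G 0P)
3. 1 guard and 1 prisoner → the upper station.  (the lower station: 1G 0P; the upper station: 2G 1P)
4. 1 prisoner ← the lower station.  (the lower station: 1G 1P; the upper station: 2G 0P)
5. 1 guard and 1 prisoner → the upper station.  (the lower station: 0G 0P; the upper station: 3G 1P)

5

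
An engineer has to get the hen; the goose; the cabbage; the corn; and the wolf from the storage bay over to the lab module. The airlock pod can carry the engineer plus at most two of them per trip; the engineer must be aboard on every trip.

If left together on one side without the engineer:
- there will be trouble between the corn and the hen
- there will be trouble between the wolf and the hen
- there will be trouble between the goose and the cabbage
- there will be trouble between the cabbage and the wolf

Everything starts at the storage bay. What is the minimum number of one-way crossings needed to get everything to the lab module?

Counting alone: the engineer can take at most 2 across per trip to the lab module, so moving all 5 needs at least 3 loaded trips out, with a return between consecutive ones — at least 5 crossings.
The safety rule pushes this higher. Following every safe sequence of crossings, the most of the 5 that can be at the lab module as the airlock pod arrives there on crossing 5 is 4 — never all 5.
So no plan with fewer than 7 crossings exists, and this one achieves 7:
1. Engineer goes to the lab module with the cabbage and the hen.  [the storage bay: the corn, the goose, the wolf | the lab module: the cabbage, the hen]
2. Engineer goes back to the storage bay alone.  [the storage bay: the corn, the goose, the wolf | the lab module: the cabbage, the hen]
3. Engineer goes to the lab module with the goose.  [the storage bay: the corn, the wolf | the lab module: the cabbage, the goose, the hen]
4. Engineer goes back to the storage bay with the cabbage.  [the storage bay: the cabbage, the corn, the wolf | the lab module: the goose, the hen]
5. Engineer goes to the lab module with the corn and the wolf.  [the storage bay: the cabbage | the lab module: the corn, the goose, the hen, the wolf]
6. Engineer goes back to the storage bay with the hen.  [the storage bay: the cabbage, the hen | the lab module: the corn, the goose, the wolf]
7. Engineer goes to the lab module with the cabbage and the hen.  [the storage bay: — | the lab module: the cabbage, the corn, the goose, the hen, the wolf]

7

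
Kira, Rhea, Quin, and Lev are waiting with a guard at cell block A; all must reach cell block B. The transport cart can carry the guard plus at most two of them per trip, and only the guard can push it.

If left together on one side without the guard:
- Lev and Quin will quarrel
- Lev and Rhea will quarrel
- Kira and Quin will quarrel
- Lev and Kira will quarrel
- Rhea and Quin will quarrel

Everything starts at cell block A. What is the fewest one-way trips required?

Counting alone: the guard can take at most 2 across per trip to cell block B, so moving all 4 needs at least 2 loaded trips out, with a return between consecutive ones — at least 3 crossings.
The safety rule pushes this higher. Following every safe sequence of crossings, the most of the 4 that can be at cell block B as the transport cart arrives there on crossing 3 is 3 — never all 4.
So no plan with fewer than 5 crossings exists, and this one achieves 5:
1. Guard goes to cell block B with Lev and Quin.  [cell block A: Kira, Rhea | cell block B: Lev, Quin]
2. Guard goes back to cell block A with Quin.  [cell block A: Kira, Quin, Rhea | cell block B: Lev]
3. Guard goes to cell block B with Kira and Rhea.  [cell block A: Quin | cell block B: Kira, Lev, Rhea]
4. Guard goes back to cell block A with Lev.  [cell block A: Lev, Quin | cell block B: Kira, Rhea]
5. Guard goes to cell block B with Lev and Quin.  [cell block A: — | cell block B: Kira, Lev, Quin, Rhea]

5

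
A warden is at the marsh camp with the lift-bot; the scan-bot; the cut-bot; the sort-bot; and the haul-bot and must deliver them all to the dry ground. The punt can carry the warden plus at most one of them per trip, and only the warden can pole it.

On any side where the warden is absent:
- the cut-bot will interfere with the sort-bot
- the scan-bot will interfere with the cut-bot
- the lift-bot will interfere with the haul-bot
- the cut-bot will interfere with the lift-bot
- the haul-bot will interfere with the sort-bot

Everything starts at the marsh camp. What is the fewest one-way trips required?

impossible

Whatever the first load, the items left behind include a forbidden pair without the warden. No opening move is safe, so no plan exists.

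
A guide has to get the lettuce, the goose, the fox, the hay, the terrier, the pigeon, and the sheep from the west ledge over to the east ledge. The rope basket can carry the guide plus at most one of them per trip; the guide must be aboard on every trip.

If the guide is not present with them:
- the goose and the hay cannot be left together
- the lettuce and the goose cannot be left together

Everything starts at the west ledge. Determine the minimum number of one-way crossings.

15

Counting alone: the guide can take at most 1 across per trip to the east ledge, so moving all 7 needs at least 7 loaded trips out, with a return between consecutive ones — at least 13 crossings.
The safety rule pushes this higher. Following every safe sequence of crossings, the most of the 7 that can be at the east ledge as the rope basket arrives there on crossing 13 is 6 — never all 7.
So no plan with fewer than 15 crossings exists, and this one achieves 15:
1. Guide goes to the east ledge with the goose.  [the west ledge: the fox, the hay, the lettuce, the pigeon, the sheep, the terrier | the east ledge: the goose]
2. Guide goes back to the west ledge alone.  [the west ledge: the fox, the hay, the lettuce, the pigeon, the sheep, the terrier | the east ledge: the goose]
3. Guide goes to the east ledge with the lettuce.  [the west ledge: the fox, the hay, the pigeon, the sheep, the terrier | the east ledge: the goose, the lettuce]
4. Guide goes back to the west ledge with the goose.  [the west ledge: the fox, the goose, the hay, the pigeon, the sheep, the terrier | the east ledge: the lettuce]
5. Guide goes to the east ledge with the hay.  [the west ledge: the fox, the goose, the pigeon, the sheep, the terrier | the east ledge: the hay, the lettuce]
6. Guide goes back to the west ledge alone.  [the west ledge: the fox, the goose, the pigeon, the sheep, the terrier | the east ledge: the hay, the lettuce]
7. Guide goes to the east ledge with the fox.  [the west ledge: the goose, the pigeon, the sheep, the terrier | the east ledge: the fox, the hay, the lettuce]
8. Guide goes back to the west ledge alone.  [the west ledge: the goose, the pigeon, the sheep, the terrier | the east ledge: the fox, the hay, the lettuce]
9. Guide goes to the east ledge with the terrier.  [the west ledge: the goose, the pigeon, the sheep | the east ledge: the fox, the hay, the lettuce, the terrier]
10. Guide goes back to the west ledge alone.  [the west ledge: the goose, the pigeon, the sheep | the east ledge: the fox, the hay, the lettuce, the terrier]
11. Guide goes to the east ledge with the pigeon.  [the west ledge: the goose, the sheep | the east ledge: the fox, the hay, the lettuce, the pigeon, the terrier]
12. Guide goes back to the west ledge alone.  [the west ledge: the goose, the sheep | the east ledge: the fox, the hay, the lettuce, the pigeon, the terrier]
13. Guide goes to the east ledge with the sheep.  [the west ledge: the goose | the east ledge: the fox, the hay, the lettuce, the pigeon, the sheep, the terrier]
14. Guide goes back to the west ledge alone.  [the west ledge: the goose | the east ledge: the fox, the hay, the lettuce, the pigeon, the sheep, the terrier]
15. Guide goes to the east ledge with the goose.  [the west ledge: — | the east ledge: the fox, the goose, the hay, the lettuce, the pigeon, the sheep, the terrier]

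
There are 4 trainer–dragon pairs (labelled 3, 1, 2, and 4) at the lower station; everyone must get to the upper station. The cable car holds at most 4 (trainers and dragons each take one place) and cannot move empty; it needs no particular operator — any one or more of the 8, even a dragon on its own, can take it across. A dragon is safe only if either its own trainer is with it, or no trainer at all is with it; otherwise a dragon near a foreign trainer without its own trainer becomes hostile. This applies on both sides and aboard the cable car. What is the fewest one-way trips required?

Counting alone: each trip to the upper station takes at most 4 across and each return brings at least 1 back, so after t trips out (and t−1 returns) at most 4t − (t−1) of the 8 are across; that first reaches 8 at t = 3, so at least 5 crossings are needed.
The plan below uses exactly 5 crossings, so it is optimal:
1. dragon 3 and trainer 3 cross → the upper station.
2. trainer 3 crosses ← the lower station.
3. trainer 1, trainer 2, trainer 3, and trainer 4 cross → the upper station.
4. dragon 3 crosses ← the lower station.
5. dragon 1, dragon 2, dragon 3, and dragon 4 cross → the upper station.

5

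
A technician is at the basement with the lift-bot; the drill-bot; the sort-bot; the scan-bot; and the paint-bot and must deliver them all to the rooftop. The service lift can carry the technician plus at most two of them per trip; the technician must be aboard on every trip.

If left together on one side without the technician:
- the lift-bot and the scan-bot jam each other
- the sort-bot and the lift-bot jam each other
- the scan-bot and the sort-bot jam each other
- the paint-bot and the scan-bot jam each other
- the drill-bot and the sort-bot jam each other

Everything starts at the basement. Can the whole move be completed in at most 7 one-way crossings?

Yes

Yes — this plan uses 7 crossings (≤ 7):
1. Technician goes to the rooftop with the scan-bot and the sort-bot.  [the basement: the drill-bot, the lift-bot, the paint-bot | the rooftop: the scan-bot, the sort-bot]
2. Technician goes back to the basement with the sort-bot.  [the basement: the drill-bot, the lift-bot, the paint-bot, the sort-bot | the rooftop: the scan-bot]
3. Technician goes to the rooftop with the drill-bot and the lift-bot.  [the basement: the paint-bot, the sort-bot | the rooftop: the drill-bot, the lift-bot, the scan-bot]
4. Technician goes back to the basement with the lift-bot.  [the basement: the lift-bot, the paint-bot, the sort-bot | the rooftop: the drill-bot, the scan-bot]
5. Technician goes to the rooftop with the lift-bot and the paint-bot.  [the basement: the sort-bot | the rooftop: the drill-bot, the lift-bot, the paint-bot, the scan-bot]
6. Technician goes back to the basement with the scan-bot.  [the basement: the scan-bot, the sort-bot | the rooftop: the drill-bot, the lift-bot, the paint-bot]
7. Technician goes to the rooftop with the scan-bot and the sort-bot.  [the basement: — | the rooftop: the drill-bot, the lift-bot, the paint-bot, the scan-bot, the sort-bot]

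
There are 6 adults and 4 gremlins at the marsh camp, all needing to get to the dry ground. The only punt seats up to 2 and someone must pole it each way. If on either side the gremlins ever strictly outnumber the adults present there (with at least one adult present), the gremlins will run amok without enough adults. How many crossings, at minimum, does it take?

Counting alone: each trip to the dry ground takes at most 2 across and each return brings at least 1 back, so after t trips out (and t−1 returns) at most 2t − (t−1) of the 10 are across; that first reaches 10 at t = 9, so at least 17 crossings are needed.
The plan below uses exactly 17 crossings, so it is optimal:
1. 2 gremlins → the dry ground.  (the marsh camp: 6A 2G; the dry ground: 0A 2G)
2. 1 gremlin ← the marsh camp.  (the marsh camp: 6A 3G; the dry ground: 0A 1G)
3. 2 gremlins → the dry ground.  (the marsh camp: 6A 1G; the dry ground: 0A 3G)
4. 1 gremlin ← the marsh camp.  (the marsh camp: 6A 2G; the dry ground: 0A 2G)
5. 2 adults → the dry ground.  (the marsh camp: 4A 2G; the dry ground: 2A 2G)
6. 1 gremlin ← the marsh camp.  (the marsh camp: 4A 3G; the dry ground: 2A 1G)
7. 1 adult and 1 gremlin → the dry ground.  (the marsh camp: 3A 2G; the dry ground: 3A 2G)
8. 1 gremlin ← the marsh camp.  (the marsh camp: 3A 3G; the dry ground: 3A 1G)
9. 2 gremlins → the dry ground.  (the marsh camp: 3A 1G; the dry ground: 3A 3G)
10. 1 gremlin ← the marsh camp.  (the marsh camp: 3A 2G; the dry ground: 3A 2G)
11. 1 adult and 1 gremlin → the dry ground.  (the marsh camp: 2A 1G; the dry ground: 4A 3G)
12. 1 gremlin ← the marsh camp.  (the marsh camp: 2A 2G; the dry ground: 4A 2G)
13. 2 gremlins → the dry ground.  (the marsh camp: 2A 0G; the dry ground: 4A 4G)
14. 1 gremlin ← the marsh camp.  (the marsh camp: 2A 1G; the dry ground: 4A 3G)
15. 1 adult and 1 gremlin → the dry ground.  (the marsh camp: 1A 0G; the dry ground: 5A 4G)
16. 1 gremlin ← the marsh camp.  (the marsh camp: 1A 1G; the dry ground: 5A 3G)
17. 1 adult and 1 gremlin → the dry ground.  (the marsh camp: 0A 0G; the dry ground: 6A 4G)

17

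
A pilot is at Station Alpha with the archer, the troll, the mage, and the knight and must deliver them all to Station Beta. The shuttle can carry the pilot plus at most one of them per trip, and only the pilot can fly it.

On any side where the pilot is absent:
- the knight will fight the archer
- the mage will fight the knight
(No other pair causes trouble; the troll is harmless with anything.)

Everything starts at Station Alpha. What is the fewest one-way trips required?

Counting alone: the pilot can take at most 1 across per trip to Station Beta, so moving all 4 needs at least 4 loaded trips out, with a return between consecutive ones — at least 7 crossings.
The safety rule pushes this higher. Following every safe sequence of crossings, the most of the 4 that can be at Station Beta as the shuttle arrives there on crossing 7 is 3 — never all 4.
So no plan with fewer than 9 crossings exists, and this one achieves 9:
1. Pilot goes to Station Beta with the knight.
2. Pilot goes back to Station Alpha alone.
3. Pilot goes to Station Beta with the archer.
4. Pilot goes back to Station Alpha with the knight.
5. Pilot goes to Station Beta with the mage.
6. Pilot goes back to Station Alpha alone.
7. Pilot goes to Station Beta with the troll.
8. Pilot goes back to Station Alpha alone.
9. Pilot goes to Station Beta with the knight.

9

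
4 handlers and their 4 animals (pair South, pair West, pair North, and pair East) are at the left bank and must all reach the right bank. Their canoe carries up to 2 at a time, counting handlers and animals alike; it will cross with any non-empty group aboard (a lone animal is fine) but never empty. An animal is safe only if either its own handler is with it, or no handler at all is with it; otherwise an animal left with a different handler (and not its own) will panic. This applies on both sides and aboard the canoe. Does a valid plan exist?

No

Following every safe sequence of crossings from the start, the most of the 8 that can be at the right bank as the canoe arrives there on crossings 1, 3, 5 is 2, 3, 4 respectively; the best ever achieved is 4 of 8.
From crossing 7 on, no configuration arises that was not already reachable earlier: only 44 distinct safe configurations (who is on which side, and where the canoe is) can ever be reached, none of them has everyone across, and every continuation just revisits them. So no valid plan exists.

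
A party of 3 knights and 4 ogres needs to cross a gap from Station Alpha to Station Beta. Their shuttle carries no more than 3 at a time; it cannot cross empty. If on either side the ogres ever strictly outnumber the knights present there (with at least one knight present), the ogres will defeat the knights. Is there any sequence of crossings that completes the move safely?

No

The ogres already outnumber the knights at Station Alpha before anyone moves, so the starting position itself is disallowed.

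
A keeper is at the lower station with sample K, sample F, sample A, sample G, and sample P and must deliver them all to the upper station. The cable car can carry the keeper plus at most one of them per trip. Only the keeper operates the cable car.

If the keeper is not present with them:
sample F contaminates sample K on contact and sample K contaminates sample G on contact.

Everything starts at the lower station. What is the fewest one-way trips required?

Counting alone: the keeper can take at most 1 across per trip to the upper station, so moving all 5 needs at least 5 loaded trips out, with a return between consecutive ones — at least 9 crossings.
The safety rule pushes this higher. Following every safe sequence of crossings, the most of the 5 that can be at the upper station as the cable car arrives there on crossing 9 is 4 — never all 5.
So no plan with fewer than 11 crossings exists, and this one achieves 11:
1. Keeper goes to the upper station with sample K.  [the lower station: sample A, sample F, sample G, sample P | the upper station: sample K]
2. Keeper goes back to the lower station alone.  [the lower station: sample A, sample F, sample G, sample P | the upper station: sample K]
3. Keeper goes to the upper station with sample F.  [the lower station: sample A, sample G, sample P | the upper station: sample F, sample K]
4. Keeper goes back to the lower station with sample K.  [the lower station: sample A, sample G, sample K, sample P | the upper station: sample F]
5. Keeper goes to the upper station with sample G.  [the lower station: sample A, sample K, sample P | the upper station: sample F, sample G]
6. Keeper goes back to the lower station alone.  [the lower station: sample A, sample K, sample P | the upper station: sample F, sample G]
7. Keeper goes to the upper station with sample A.  [the lower station: sample K, sample P | the upper station: sample A, sample F, sample G]
8. Keeper goes back to the lower station alone.  [the lower station: sample K, sample P | the upper station: sample A, sample F, sample G]
9. Keeper goes to the upper station with sample P.  [the lower station: sample K | the upper station: sample A, sample F, sample G, sample P]
10. Keeper goes back to the lower station alone.  [the lower station: sample K | the upper station: sample A, sample F, sample G, sample P]
11. Keeper goes to the upper station with sample K.  [the lower station: — | the upper station: sample A, sample F, sample G, sample K, sample P]

11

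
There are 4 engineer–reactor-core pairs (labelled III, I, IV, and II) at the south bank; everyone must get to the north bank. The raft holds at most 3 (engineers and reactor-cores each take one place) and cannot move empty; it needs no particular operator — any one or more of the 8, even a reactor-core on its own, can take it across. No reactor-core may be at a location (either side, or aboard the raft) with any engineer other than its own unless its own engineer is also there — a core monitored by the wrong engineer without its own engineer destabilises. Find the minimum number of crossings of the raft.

9

Counting alone: each trip to the north bank takes at most 3 across and each return brings at least 1 back, so after t trips out (and t−1 returns) at most 3t − (t−1) of the 8 are across; that first reaches 8 at t = 4, so at least 7 crossings are needed.
The safety rule pushes this higher. Following every safe sequence of crossings, the most of the 8 that can be at the north bank as the raft arrives there on crossing 7 is 7 — never all 8.
So no plan with fewer than 9 crossings exists, and this one achieves 9:
1. engineer III and reactor-core III cross → the north bank.
2. engineer III crosses ← the south bank.
3. engineer I, engineer III, and reactor-core I cross → the north bank.
4. engineer III and reactor-core III cross ← the south bank.
5. engineer II, engineer III, and engineer IV cross → the north bank.
6. reactor-core I crosses ← the south bank.
7. reactor-core I and reactor-core III cross → the north bank.
8. reactor-core III crosses ← the south bank.
9. reactor-core II, reactor-core III, and reactor-core IV cross → the north bank.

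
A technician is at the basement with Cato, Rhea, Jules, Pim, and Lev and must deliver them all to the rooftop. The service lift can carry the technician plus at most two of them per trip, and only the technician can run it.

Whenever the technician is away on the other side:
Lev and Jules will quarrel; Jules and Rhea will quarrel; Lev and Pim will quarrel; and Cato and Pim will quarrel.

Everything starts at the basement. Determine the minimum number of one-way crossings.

7

Counting alone: the technician can take at most 2 across per trip to the rooftop, so moving all 5 needs at least 3 loaded trips out, with a return between consecutive ones — at least 5 crossings.
The safety rule pushes this higher. Following every safe sequence of crossings, the most of the 5 that can be at the rooftop as the service lift arrives there on crossing 5 is 4 — never all 5.
So no plan with fewer than 7 crossings exists, and this one achieves 7:
1. Technician goes to the rooftop with Jules and Pim.  [the basement: Cato, Lev, Rhea | the rooftop: Jules, Pim]
2. Technician goes back to the basement alone.  [the basement: Cato, Lev, Rhea | the rooftop: Jules, Pim]
3. Technician goes to the rooftop with Cato.  [the basement: Lev, Rhea | the rooftop: Cato, Jules, Pim]
4. Technician goes back to the basement with Pim.  [the basement: Lev, Pim, Rhea | the rooftop: Cato, Jules]
5. Technician goes to the rooftop with Lev and Rhea.  [the basement: Pim | the rooftop: Cato, Jules, Lev, Rhea]
6. Technician goes back to the basement with Jules.  [the basement: Jules, Pim | the rooftop: Cato, Lev, Rhea]
7. Technician goes to the rooftop with Jules and Pim.  [the basement: — | the rooftop: Cato, Jules, Lev, Pim, Rhea]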